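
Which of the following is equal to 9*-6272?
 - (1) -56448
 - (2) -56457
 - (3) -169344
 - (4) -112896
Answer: 1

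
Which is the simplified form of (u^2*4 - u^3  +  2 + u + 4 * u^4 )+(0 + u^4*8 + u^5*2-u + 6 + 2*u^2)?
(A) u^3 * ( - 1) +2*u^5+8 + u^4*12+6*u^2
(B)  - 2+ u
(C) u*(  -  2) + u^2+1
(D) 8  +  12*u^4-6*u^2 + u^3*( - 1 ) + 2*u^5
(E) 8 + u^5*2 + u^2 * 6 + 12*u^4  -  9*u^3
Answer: A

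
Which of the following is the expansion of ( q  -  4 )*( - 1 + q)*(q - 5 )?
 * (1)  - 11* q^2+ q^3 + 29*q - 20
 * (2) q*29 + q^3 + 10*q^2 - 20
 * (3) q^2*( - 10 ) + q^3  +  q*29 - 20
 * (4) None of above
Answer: 3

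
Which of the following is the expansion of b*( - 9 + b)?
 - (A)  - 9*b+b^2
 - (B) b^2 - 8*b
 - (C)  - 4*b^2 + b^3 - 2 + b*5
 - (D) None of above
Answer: A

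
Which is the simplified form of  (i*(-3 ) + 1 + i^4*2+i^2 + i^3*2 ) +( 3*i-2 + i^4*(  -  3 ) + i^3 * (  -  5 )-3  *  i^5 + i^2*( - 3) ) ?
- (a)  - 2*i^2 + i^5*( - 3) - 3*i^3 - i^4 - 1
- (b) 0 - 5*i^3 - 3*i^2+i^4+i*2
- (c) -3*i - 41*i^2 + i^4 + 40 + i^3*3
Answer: a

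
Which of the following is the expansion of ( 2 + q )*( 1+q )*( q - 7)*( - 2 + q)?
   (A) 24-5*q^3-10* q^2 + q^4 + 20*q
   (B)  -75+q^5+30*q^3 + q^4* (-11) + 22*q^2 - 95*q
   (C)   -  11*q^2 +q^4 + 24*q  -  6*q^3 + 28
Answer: C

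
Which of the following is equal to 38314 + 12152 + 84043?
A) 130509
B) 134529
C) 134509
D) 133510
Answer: C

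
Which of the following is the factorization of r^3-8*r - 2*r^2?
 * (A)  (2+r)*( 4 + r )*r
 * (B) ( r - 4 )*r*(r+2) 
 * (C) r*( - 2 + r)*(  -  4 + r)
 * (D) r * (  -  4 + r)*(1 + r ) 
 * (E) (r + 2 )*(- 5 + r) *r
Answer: B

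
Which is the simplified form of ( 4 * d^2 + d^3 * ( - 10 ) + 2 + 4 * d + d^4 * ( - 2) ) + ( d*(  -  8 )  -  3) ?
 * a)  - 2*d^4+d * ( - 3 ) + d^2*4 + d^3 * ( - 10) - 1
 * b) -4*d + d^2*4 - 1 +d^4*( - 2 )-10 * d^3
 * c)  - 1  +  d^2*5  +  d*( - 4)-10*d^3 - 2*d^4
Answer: b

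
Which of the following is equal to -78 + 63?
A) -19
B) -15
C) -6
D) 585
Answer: B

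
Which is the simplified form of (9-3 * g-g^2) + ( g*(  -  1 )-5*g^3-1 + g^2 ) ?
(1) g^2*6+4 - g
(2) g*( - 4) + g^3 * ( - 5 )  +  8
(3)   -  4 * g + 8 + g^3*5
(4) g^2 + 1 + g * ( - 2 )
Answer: 2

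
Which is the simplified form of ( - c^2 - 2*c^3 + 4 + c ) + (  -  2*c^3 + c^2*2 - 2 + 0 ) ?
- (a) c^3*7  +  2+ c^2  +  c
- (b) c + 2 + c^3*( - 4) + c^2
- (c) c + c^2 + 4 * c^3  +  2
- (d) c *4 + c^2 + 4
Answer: b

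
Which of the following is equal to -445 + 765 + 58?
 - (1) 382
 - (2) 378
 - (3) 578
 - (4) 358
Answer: 2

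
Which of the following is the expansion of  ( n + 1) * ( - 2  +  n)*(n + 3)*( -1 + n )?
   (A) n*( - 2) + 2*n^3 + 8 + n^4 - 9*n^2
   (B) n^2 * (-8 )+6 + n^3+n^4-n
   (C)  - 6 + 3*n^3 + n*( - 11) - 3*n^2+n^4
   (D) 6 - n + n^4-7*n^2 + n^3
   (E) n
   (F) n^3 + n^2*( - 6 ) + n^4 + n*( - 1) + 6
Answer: D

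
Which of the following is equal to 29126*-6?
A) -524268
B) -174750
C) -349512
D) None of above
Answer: D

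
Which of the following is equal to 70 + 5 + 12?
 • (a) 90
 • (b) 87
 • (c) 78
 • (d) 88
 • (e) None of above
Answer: b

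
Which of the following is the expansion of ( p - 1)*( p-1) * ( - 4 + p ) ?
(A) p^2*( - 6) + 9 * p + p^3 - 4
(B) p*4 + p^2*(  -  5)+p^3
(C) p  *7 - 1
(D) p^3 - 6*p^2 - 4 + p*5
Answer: A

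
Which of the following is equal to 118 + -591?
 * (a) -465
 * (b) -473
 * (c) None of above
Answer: b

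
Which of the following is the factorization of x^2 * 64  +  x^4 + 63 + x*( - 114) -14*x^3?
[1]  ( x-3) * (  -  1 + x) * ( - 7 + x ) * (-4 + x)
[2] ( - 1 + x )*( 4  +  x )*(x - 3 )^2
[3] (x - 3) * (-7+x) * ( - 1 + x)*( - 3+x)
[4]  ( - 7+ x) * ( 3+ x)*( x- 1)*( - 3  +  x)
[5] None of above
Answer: 3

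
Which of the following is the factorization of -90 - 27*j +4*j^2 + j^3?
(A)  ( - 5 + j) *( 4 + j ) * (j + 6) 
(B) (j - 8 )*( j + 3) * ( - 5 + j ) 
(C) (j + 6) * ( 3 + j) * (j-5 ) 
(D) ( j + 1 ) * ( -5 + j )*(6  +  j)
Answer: C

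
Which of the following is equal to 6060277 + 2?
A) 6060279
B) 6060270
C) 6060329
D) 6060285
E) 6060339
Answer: A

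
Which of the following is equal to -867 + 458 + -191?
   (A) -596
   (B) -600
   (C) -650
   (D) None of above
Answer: B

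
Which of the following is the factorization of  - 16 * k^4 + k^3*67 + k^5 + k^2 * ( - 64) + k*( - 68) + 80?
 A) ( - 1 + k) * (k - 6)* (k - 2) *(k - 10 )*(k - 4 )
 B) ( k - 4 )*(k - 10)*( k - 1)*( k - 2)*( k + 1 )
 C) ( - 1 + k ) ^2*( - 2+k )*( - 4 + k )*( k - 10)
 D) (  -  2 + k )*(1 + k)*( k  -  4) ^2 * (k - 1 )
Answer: B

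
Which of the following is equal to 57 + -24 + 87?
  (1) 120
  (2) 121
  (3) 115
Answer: 1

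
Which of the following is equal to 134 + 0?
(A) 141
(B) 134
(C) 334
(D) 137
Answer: B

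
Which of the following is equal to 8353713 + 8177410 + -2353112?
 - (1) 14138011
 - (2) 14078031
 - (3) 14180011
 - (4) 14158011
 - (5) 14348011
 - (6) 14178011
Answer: 6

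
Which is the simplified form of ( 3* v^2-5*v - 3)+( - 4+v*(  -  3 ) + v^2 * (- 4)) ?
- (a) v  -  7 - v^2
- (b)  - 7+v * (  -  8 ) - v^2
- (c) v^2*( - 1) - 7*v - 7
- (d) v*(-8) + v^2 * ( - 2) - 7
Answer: b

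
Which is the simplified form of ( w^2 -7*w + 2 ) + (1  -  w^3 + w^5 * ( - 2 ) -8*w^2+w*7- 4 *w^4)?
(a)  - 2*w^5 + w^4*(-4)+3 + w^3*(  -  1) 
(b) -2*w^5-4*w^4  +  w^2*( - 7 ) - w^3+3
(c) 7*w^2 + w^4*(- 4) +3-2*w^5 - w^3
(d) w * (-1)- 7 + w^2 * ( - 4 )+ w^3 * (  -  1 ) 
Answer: b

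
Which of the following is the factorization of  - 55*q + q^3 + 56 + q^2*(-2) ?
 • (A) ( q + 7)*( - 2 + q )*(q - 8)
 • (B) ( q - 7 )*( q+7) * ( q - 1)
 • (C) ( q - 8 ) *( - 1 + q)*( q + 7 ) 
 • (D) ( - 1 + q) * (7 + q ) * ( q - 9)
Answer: C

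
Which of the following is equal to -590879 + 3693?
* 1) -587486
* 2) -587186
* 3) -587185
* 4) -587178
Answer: 2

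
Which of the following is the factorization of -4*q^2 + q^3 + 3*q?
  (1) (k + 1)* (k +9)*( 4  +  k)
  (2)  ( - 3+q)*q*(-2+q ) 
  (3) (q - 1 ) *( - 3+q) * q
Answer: 3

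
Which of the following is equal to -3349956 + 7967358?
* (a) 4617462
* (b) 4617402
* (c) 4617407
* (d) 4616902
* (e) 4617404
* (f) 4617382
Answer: b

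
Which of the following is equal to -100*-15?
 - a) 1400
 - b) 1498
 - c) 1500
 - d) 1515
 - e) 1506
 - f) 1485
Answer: c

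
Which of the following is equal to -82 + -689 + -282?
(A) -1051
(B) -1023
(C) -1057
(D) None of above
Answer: D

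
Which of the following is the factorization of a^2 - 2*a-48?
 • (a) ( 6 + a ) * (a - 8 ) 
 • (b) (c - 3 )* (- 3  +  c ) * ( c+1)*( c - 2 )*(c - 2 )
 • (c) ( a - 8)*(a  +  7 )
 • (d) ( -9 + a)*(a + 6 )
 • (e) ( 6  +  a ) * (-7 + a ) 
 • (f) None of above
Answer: a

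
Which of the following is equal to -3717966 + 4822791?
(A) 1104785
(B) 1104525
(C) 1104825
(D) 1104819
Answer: C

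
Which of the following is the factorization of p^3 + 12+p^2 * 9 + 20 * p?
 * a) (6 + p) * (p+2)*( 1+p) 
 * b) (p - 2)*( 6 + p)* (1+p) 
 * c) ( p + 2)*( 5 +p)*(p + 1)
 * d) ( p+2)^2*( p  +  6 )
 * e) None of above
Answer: a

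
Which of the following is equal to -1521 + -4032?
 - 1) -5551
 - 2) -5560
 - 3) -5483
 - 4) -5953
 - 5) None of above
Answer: 5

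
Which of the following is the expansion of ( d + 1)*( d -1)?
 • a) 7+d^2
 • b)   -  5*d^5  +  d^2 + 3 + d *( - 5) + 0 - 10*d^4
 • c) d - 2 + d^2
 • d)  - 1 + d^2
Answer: d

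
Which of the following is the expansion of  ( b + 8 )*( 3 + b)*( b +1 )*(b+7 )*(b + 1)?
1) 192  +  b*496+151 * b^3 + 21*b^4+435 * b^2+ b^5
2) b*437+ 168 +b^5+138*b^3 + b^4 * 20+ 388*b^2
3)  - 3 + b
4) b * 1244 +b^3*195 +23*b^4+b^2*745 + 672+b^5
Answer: 2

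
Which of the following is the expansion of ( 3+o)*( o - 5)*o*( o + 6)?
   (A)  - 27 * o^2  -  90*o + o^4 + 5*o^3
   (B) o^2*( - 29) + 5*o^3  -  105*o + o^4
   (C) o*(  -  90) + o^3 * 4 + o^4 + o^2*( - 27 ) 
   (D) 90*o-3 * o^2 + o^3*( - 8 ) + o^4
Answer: C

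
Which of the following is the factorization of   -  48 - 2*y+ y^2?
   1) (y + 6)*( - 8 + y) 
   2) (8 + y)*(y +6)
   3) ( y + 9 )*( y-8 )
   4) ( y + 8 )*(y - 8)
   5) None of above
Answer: 1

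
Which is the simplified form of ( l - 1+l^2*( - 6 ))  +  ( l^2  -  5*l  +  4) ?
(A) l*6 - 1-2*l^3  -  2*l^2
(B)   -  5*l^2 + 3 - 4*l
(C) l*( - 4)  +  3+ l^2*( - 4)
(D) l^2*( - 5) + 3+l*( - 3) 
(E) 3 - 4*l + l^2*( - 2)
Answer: B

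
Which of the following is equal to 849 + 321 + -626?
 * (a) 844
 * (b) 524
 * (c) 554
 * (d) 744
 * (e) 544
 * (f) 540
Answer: e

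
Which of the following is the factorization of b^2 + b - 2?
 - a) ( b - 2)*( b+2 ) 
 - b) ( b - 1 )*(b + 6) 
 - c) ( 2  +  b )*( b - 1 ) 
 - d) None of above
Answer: c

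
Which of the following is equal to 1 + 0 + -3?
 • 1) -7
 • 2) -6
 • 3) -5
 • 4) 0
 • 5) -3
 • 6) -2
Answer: 6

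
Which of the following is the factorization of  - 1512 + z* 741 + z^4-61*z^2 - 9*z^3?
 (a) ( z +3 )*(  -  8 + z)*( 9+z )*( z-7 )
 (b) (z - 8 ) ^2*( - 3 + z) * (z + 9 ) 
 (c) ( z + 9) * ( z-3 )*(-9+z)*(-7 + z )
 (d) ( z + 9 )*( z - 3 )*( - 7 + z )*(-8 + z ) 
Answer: d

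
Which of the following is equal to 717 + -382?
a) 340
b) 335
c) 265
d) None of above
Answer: b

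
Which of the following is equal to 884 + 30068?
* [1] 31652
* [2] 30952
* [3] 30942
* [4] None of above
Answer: 2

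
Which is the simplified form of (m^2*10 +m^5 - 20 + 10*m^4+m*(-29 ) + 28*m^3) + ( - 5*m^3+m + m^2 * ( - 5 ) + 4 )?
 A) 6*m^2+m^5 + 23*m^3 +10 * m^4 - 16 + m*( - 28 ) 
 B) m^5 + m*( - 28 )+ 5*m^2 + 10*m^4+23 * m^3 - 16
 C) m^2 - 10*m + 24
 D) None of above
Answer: B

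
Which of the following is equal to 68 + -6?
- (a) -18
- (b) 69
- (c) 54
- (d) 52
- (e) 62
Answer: e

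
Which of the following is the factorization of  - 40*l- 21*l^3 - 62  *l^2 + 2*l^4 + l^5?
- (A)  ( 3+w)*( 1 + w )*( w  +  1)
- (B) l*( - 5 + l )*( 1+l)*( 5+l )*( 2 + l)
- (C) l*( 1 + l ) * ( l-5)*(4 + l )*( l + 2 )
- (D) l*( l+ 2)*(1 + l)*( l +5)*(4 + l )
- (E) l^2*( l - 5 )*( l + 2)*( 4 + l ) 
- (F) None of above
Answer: C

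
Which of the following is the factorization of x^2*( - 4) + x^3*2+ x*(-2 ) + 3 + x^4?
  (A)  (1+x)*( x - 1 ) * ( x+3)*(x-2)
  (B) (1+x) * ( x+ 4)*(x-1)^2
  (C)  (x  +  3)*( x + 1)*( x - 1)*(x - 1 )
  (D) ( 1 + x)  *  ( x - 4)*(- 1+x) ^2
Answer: C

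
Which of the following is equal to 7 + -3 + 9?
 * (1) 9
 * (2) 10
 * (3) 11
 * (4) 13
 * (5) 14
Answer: 4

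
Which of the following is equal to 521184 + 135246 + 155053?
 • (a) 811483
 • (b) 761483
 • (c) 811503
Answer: a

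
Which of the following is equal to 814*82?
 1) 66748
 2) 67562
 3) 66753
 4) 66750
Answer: 1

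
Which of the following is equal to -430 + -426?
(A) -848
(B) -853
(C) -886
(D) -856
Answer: D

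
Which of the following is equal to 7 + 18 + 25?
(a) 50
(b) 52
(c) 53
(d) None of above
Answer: a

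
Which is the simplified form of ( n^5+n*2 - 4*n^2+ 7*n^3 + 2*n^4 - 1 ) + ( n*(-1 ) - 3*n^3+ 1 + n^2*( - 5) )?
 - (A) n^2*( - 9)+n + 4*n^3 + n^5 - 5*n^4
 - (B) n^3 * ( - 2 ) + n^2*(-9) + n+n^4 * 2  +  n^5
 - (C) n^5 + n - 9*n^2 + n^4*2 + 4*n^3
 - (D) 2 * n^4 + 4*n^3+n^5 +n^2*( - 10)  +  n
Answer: C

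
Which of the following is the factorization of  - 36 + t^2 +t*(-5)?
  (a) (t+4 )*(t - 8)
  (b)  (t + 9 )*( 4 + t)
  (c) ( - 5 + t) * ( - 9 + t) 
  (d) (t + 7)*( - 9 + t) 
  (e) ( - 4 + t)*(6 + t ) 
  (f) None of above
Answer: f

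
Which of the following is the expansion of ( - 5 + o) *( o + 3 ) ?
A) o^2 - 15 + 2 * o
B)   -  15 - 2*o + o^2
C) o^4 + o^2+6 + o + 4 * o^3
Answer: B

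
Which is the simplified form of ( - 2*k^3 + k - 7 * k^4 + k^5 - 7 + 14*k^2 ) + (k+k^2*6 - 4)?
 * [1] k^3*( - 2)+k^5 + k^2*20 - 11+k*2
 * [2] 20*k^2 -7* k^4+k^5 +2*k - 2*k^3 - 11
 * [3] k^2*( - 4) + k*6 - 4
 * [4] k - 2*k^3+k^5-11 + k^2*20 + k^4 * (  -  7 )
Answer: 2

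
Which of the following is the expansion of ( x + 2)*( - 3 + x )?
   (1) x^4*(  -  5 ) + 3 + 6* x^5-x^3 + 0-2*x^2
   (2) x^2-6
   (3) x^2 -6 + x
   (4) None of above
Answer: 4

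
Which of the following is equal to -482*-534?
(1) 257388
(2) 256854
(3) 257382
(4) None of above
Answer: 1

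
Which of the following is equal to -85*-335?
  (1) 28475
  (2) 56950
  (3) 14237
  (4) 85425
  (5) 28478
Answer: 1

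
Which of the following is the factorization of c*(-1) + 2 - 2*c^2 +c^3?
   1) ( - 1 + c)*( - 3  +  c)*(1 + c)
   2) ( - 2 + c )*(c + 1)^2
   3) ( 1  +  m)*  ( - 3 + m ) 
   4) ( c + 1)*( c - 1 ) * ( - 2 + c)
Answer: 4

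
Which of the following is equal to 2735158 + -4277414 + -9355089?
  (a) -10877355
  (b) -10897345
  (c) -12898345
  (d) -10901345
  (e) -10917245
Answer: b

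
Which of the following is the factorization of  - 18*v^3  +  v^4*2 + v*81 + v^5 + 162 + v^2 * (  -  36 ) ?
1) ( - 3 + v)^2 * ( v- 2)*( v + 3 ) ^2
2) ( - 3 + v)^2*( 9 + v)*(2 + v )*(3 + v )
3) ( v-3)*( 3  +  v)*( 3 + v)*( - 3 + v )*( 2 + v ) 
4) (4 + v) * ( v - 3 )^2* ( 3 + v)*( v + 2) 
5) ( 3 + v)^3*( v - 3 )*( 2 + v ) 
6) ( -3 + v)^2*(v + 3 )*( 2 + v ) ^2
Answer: 3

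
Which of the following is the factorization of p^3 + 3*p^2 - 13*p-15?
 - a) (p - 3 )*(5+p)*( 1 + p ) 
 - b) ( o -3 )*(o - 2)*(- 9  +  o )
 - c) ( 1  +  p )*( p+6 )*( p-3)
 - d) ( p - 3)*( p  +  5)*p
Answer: a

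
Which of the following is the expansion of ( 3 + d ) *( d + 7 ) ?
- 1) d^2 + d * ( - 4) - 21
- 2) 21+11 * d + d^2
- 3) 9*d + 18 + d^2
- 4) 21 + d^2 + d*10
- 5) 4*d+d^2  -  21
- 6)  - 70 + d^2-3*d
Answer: 4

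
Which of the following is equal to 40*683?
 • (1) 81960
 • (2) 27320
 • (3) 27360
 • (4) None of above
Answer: 2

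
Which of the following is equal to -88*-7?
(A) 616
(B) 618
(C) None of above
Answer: A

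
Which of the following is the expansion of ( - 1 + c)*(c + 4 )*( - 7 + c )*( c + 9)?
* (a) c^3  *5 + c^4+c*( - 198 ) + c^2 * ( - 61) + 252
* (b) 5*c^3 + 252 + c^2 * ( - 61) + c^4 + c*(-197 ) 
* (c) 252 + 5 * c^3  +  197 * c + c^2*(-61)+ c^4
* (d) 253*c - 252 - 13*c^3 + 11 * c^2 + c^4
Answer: b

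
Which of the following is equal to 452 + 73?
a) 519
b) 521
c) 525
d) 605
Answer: c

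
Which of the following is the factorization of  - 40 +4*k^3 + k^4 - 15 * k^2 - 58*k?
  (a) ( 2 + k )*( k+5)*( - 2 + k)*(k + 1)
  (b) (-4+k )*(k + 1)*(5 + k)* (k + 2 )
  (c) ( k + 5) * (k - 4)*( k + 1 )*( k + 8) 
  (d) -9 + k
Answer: b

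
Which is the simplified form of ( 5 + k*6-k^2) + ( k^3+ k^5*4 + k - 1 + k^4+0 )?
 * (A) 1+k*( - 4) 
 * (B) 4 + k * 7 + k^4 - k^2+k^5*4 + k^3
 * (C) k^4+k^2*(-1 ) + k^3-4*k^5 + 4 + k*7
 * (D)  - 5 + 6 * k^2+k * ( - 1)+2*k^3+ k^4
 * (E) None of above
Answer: B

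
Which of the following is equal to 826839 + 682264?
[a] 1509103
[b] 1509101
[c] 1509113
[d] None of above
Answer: a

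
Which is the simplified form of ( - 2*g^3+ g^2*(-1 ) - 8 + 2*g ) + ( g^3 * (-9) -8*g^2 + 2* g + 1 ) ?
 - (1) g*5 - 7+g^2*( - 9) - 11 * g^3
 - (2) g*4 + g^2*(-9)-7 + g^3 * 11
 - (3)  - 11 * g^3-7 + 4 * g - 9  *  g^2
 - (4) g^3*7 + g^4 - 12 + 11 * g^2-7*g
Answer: 3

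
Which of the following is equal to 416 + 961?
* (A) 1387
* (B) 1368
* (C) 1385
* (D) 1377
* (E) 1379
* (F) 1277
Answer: D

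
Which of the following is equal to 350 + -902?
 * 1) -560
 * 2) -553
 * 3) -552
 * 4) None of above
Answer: 3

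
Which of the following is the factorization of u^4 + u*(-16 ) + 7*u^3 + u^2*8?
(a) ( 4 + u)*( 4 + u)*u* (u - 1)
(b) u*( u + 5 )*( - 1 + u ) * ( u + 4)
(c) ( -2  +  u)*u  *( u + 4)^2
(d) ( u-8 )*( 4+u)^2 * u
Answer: a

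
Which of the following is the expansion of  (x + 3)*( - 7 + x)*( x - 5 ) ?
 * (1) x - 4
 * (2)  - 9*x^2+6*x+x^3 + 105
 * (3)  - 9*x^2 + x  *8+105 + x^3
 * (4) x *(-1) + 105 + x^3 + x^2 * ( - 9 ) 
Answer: 4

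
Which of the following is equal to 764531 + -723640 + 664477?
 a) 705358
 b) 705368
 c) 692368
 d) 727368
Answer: b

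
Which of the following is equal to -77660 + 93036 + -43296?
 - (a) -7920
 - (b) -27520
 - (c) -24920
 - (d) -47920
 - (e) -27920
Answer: e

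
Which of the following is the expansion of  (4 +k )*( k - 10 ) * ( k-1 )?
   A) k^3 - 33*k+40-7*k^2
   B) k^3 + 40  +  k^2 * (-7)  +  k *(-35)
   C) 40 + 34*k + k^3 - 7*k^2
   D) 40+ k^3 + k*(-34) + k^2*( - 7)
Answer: D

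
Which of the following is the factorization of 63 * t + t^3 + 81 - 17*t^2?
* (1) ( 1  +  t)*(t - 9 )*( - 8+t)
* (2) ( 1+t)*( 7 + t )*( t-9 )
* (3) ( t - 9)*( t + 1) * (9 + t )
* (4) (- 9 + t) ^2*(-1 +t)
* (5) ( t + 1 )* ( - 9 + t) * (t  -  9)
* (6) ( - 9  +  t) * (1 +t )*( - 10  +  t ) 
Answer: 5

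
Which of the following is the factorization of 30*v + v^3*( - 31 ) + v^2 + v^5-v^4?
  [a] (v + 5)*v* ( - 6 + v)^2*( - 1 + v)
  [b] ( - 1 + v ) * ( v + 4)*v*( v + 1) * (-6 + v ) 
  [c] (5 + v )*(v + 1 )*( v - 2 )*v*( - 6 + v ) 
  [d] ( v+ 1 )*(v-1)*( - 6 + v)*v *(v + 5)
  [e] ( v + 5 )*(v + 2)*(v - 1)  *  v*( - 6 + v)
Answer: d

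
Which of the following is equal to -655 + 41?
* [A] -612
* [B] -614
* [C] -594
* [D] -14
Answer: B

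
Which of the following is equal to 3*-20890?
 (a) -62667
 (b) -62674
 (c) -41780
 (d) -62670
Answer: d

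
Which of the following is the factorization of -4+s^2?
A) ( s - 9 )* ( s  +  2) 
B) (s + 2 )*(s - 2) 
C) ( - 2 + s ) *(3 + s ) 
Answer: B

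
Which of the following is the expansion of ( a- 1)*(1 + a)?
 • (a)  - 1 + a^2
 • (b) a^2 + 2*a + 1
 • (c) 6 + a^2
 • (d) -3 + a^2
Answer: a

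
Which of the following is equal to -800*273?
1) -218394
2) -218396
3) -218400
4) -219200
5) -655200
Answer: 3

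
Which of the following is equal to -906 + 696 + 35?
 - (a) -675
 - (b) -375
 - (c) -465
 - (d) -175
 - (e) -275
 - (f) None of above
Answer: d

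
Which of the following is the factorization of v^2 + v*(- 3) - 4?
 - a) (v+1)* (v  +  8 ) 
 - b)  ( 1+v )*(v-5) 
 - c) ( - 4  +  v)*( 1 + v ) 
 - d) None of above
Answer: c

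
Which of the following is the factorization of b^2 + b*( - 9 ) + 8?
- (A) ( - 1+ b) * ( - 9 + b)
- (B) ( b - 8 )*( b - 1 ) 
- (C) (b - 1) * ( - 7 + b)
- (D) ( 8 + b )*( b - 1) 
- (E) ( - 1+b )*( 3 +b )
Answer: B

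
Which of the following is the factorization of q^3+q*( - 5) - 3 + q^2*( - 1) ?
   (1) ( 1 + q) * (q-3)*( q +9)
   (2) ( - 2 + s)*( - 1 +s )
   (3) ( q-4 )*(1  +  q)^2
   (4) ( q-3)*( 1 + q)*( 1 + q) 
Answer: 4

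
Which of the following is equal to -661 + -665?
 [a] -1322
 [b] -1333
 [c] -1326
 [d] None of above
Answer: c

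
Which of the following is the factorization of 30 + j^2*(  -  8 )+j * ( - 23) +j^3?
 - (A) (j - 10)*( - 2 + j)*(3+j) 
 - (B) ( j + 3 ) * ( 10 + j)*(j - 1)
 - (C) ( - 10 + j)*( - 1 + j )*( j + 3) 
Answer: C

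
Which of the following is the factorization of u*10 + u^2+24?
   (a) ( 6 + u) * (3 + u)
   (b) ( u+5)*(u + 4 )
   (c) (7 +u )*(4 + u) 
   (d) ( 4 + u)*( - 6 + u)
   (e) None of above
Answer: e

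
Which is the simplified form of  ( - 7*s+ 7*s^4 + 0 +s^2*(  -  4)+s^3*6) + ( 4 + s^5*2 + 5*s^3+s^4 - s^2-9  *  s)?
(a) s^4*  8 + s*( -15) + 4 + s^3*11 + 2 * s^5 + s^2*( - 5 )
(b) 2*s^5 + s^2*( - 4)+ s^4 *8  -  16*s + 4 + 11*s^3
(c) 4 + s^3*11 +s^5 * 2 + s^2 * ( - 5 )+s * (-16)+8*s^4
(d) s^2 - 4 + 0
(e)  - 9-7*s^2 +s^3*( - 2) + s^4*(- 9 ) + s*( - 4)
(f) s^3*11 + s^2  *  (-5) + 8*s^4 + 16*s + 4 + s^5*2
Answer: c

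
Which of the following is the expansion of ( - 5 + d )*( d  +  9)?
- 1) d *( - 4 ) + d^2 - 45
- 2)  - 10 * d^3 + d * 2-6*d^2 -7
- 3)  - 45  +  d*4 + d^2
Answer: 3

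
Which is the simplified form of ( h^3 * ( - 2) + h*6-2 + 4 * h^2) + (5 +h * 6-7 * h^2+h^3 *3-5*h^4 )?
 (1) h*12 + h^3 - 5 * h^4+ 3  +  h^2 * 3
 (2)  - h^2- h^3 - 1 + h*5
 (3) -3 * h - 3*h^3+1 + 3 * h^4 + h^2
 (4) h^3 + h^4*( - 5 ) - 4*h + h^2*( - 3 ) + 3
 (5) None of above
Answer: 5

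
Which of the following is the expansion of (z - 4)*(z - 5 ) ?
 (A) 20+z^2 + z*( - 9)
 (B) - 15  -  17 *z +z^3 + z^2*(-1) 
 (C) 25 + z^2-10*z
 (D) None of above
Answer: A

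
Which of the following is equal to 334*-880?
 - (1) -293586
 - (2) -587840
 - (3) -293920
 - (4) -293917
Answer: 3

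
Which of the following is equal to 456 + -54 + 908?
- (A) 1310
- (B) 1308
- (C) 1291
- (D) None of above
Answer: A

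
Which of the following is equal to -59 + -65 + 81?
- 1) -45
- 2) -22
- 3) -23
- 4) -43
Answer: 4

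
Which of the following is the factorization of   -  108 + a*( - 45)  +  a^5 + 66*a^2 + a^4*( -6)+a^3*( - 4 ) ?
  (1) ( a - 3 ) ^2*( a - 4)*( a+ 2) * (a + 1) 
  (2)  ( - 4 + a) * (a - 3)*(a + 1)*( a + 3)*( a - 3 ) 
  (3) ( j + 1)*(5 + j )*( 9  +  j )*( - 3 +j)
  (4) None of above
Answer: 2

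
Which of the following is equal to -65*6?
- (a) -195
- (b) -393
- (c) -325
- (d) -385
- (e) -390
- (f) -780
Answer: e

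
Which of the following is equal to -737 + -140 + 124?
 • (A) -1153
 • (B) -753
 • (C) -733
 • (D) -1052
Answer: B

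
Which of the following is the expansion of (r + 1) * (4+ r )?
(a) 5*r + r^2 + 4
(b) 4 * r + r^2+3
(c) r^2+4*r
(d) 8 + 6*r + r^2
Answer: a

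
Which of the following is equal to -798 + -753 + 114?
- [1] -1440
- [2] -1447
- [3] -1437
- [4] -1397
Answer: 3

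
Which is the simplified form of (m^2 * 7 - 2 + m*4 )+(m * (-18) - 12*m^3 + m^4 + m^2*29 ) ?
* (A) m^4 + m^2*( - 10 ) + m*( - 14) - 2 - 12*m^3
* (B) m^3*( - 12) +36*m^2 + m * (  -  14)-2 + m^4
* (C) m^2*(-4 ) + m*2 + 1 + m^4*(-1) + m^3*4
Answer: B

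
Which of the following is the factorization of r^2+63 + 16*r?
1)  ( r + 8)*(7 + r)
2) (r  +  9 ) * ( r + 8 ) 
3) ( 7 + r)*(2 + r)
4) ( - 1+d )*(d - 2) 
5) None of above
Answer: 5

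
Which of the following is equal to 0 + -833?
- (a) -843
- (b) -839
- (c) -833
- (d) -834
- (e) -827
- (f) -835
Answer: c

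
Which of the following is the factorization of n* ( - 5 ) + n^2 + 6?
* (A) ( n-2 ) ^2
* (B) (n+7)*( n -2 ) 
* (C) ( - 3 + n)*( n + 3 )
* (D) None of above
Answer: D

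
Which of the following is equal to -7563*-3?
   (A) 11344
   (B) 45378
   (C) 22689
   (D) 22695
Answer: C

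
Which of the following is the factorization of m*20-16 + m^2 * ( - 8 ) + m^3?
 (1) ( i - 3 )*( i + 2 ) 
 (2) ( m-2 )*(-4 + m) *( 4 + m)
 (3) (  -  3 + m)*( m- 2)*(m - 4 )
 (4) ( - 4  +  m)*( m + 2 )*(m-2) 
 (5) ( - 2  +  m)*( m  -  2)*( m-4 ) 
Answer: 5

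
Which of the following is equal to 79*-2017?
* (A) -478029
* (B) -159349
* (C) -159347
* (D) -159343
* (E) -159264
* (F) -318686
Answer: D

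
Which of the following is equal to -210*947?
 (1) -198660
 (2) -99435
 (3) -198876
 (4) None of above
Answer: 4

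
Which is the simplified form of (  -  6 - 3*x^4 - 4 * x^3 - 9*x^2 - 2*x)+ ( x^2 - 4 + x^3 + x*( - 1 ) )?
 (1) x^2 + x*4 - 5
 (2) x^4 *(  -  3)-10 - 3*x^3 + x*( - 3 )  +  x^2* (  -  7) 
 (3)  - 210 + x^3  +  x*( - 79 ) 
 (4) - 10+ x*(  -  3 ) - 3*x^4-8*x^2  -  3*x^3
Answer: 4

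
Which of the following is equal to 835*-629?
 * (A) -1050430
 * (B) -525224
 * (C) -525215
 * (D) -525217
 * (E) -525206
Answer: C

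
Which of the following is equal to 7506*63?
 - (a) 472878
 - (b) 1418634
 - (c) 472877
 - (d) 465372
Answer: a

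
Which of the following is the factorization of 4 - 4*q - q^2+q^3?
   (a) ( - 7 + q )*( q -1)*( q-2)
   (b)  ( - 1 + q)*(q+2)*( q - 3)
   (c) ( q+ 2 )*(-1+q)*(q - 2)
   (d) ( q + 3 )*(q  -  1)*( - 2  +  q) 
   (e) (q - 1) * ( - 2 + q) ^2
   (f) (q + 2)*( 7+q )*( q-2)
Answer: c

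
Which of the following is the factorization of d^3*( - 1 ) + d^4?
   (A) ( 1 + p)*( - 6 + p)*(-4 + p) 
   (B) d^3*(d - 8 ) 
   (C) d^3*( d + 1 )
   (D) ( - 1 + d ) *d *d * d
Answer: D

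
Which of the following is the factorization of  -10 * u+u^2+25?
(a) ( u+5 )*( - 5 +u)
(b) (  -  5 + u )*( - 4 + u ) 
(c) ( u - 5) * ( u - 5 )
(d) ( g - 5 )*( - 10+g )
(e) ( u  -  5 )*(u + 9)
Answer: c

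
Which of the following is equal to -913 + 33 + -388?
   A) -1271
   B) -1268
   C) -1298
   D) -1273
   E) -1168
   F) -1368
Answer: B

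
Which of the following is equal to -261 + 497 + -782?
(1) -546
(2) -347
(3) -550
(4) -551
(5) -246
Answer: 1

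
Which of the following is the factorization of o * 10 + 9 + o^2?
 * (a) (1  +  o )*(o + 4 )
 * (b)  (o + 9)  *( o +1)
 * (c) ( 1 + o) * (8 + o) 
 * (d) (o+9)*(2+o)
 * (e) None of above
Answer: b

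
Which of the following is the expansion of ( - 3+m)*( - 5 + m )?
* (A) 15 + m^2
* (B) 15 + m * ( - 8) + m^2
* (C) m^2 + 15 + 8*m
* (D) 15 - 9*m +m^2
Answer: B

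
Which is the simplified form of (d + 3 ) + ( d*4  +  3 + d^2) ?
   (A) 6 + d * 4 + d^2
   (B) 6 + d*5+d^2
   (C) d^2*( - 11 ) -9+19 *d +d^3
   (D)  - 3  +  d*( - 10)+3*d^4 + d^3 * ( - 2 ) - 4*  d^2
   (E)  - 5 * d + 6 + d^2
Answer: B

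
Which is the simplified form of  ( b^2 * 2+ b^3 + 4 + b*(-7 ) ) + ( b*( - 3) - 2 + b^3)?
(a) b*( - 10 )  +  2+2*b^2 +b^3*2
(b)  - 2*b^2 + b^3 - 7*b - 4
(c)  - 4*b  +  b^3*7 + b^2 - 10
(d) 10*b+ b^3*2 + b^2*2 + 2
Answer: a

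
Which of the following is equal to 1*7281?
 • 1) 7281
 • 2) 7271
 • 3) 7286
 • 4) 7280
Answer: 1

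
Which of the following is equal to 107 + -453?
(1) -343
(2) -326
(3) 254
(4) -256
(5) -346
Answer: 5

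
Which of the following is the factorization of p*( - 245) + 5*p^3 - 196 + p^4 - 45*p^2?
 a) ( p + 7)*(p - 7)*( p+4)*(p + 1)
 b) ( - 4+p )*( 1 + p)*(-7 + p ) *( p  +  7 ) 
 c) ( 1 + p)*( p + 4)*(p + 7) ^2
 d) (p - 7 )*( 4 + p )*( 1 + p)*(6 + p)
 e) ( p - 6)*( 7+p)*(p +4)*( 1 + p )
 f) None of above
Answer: a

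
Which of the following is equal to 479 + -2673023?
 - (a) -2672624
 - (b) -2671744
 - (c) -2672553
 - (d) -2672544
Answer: d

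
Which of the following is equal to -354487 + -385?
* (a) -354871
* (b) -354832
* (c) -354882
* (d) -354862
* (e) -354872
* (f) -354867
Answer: e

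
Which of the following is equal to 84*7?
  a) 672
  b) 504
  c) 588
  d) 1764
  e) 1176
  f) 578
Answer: c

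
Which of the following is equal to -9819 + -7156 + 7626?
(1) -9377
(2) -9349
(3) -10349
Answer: 2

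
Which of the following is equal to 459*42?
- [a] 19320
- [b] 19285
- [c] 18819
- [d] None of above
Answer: d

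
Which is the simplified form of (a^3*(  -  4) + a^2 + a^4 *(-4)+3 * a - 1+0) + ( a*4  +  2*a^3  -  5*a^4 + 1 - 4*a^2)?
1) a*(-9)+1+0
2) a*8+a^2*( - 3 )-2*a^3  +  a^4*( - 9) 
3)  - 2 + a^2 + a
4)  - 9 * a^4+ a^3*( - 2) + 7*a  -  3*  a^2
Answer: 4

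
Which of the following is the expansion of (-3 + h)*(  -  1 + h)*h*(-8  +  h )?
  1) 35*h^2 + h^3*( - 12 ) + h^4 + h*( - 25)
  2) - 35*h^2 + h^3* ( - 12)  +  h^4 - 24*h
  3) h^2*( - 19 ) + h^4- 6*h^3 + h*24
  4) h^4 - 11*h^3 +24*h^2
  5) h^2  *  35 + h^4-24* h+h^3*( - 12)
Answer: 5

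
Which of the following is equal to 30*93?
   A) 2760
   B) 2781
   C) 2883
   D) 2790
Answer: D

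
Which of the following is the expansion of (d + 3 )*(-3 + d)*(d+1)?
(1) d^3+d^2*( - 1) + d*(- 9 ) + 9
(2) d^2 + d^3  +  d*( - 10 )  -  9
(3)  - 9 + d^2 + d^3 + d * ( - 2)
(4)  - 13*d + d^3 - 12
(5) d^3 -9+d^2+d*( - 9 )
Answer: 5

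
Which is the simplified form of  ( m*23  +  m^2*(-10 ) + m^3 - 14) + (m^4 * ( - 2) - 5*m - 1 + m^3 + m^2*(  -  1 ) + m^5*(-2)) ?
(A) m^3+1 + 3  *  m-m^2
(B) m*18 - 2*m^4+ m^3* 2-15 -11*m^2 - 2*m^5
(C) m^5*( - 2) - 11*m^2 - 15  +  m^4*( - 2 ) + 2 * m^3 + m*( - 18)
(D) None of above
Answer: B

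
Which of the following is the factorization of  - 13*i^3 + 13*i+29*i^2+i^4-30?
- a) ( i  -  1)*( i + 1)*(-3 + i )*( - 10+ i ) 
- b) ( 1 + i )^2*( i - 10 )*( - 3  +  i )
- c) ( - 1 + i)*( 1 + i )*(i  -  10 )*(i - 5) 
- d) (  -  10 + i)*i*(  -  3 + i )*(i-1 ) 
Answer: a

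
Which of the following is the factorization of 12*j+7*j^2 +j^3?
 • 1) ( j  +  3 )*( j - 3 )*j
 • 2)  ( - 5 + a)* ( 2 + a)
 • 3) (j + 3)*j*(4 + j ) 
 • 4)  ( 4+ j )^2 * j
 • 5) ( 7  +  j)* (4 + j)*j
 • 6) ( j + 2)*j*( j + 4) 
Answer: 3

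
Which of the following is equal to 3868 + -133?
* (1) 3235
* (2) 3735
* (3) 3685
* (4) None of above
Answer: 2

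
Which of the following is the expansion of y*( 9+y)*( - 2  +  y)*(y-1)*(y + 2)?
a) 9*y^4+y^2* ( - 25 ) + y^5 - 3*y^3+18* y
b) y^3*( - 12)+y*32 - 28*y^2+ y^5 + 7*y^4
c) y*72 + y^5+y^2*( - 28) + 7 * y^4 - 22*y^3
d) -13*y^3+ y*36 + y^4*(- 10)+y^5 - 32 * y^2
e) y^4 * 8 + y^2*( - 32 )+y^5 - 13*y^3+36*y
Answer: e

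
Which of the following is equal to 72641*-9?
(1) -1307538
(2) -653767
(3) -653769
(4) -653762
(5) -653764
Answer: 3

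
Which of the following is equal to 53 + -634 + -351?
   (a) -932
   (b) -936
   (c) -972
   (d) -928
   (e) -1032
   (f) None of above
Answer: a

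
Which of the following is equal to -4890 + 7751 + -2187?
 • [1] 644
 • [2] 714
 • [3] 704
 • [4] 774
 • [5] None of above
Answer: 5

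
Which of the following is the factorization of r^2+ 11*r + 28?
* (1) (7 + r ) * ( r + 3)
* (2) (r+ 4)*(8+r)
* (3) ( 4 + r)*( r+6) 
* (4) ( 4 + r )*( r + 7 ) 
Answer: 4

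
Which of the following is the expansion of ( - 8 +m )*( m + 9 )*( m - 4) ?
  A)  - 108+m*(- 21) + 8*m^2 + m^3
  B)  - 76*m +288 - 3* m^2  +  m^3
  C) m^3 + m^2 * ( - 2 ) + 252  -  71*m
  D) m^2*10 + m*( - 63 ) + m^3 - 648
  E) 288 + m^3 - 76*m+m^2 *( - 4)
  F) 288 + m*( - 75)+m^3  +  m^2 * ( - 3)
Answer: B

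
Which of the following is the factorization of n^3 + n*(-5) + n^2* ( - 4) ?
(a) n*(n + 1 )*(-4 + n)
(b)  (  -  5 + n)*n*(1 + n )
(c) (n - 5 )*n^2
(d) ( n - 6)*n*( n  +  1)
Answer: b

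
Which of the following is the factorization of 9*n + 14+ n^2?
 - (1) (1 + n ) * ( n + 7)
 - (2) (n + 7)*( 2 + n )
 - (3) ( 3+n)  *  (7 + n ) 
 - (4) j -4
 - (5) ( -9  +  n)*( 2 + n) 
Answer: 2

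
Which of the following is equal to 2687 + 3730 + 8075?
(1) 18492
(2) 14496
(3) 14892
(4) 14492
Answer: 4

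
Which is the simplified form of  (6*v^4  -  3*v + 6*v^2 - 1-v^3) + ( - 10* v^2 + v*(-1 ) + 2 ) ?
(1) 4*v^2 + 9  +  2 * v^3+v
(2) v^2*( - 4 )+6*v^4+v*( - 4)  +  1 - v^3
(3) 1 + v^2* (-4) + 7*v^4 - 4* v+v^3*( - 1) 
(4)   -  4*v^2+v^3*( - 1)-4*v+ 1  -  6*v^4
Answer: 2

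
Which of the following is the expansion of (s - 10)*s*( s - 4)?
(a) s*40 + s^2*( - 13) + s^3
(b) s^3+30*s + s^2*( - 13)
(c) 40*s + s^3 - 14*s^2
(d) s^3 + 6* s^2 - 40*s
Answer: c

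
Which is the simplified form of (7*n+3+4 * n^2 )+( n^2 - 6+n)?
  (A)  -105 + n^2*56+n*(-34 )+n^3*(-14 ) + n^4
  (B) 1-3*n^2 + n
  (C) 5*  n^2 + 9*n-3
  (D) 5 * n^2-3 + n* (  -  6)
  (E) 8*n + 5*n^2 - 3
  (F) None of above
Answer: E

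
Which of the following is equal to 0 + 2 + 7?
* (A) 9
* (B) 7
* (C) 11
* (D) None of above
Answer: A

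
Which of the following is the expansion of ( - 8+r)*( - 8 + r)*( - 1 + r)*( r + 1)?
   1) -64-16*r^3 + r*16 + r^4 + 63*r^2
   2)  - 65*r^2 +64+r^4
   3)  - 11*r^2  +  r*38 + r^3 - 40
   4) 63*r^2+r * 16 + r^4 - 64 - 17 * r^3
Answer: 1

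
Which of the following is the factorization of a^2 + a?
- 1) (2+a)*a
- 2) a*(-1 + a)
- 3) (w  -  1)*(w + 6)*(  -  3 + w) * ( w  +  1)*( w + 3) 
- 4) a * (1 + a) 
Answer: 4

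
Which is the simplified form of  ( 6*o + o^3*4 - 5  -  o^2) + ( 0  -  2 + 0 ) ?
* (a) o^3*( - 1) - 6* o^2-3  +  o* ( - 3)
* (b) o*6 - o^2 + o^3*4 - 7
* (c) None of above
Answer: b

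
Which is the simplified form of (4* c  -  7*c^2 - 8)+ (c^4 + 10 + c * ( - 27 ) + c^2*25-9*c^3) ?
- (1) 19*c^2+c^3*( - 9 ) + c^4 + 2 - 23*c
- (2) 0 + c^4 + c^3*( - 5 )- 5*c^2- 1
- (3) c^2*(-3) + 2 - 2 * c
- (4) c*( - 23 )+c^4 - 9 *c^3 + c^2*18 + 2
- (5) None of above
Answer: 4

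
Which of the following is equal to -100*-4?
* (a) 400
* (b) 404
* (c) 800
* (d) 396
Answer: a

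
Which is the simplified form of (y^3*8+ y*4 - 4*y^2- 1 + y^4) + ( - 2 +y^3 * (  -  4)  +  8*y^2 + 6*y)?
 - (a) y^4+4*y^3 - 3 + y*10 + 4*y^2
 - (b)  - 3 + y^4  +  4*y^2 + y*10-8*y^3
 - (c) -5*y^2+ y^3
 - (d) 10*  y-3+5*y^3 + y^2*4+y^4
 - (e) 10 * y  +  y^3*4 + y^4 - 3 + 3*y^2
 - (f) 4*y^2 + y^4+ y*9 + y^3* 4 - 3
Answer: a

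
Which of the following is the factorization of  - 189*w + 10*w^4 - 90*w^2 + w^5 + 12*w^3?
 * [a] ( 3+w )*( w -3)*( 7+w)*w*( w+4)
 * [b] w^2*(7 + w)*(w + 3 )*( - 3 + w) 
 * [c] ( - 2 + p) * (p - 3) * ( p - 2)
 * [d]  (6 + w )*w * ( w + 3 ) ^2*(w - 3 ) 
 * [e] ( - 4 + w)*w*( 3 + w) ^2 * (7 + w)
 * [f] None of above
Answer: f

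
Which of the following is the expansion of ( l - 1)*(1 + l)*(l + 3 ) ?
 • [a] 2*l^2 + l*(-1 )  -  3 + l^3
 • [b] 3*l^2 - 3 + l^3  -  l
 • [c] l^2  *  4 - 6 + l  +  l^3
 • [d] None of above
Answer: b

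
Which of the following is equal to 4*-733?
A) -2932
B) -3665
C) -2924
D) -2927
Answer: A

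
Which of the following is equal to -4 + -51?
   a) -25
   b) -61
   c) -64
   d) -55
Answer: d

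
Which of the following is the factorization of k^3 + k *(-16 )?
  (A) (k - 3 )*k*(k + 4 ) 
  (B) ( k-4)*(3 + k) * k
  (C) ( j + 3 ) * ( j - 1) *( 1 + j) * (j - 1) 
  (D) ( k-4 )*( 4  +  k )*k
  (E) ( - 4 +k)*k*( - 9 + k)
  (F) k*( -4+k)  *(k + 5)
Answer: D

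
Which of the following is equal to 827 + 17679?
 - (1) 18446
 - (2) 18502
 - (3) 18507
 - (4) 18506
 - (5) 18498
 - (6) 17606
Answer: 4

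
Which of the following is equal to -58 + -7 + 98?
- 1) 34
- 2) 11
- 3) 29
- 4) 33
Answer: 4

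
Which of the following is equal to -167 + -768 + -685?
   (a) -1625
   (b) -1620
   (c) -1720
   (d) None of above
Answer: b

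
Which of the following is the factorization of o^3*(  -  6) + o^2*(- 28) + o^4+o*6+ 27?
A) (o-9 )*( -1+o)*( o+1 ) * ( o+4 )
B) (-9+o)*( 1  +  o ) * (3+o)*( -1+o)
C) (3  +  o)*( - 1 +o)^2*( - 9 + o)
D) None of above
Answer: B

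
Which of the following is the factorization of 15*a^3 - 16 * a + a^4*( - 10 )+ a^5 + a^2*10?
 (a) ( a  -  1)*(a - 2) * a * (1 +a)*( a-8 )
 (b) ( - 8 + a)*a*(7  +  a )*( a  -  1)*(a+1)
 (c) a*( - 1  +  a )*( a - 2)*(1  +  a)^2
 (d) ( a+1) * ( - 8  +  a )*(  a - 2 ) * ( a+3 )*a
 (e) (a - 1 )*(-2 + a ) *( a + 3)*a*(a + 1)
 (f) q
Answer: a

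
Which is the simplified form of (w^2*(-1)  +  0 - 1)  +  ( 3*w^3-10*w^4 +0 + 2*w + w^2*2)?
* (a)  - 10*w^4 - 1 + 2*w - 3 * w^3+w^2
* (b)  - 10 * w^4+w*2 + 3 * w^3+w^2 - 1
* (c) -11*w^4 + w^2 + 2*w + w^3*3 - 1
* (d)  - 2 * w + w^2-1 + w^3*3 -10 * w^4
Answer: b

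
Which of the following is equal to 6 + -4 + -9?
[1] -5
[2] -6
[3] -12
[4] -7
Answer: 4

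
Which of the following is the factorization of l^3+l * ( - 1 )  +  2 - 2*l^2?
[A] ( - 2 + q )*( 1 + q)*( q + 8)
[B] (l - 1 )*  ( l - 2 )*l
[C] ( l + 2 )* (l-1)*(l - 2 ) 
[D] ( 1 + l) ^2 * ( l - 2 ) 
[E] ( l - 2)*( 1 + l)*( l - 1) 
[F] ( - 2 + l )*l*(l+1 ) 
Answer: E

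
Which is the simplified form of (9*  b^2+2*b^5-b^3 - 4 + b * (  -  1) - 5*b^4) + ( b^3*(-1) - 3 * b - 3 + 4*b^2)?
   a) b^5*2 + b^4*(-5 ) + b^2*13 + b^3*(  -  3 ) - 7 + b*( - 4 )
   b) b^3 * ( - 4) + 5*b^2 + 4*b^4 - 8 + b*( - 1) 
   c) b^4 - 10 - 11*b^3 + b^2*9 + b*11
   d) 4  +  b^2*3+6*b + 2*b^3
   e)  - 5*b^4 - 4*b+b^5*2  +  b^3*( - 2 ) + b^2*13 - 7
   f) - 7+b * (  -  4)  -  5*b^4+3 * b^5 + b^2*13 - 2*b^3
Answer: e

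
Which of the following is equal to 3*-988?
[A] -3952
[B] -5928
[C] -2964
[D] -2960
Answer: C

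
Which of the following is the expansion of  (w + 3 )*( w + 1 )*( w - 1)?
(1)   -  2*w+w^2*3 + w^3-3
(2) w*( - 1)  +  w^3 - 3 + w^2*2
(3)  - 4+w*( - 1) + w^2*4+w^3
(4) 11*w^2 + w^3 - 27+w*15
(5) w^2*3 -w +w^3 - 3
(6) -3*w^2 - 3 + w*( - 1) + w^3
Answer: 5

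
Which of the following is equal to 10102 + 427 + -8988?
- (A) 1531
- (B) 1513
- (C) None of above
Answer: C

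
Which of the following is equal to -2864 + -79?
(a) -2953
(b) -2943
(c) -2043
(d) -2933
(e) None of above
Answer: b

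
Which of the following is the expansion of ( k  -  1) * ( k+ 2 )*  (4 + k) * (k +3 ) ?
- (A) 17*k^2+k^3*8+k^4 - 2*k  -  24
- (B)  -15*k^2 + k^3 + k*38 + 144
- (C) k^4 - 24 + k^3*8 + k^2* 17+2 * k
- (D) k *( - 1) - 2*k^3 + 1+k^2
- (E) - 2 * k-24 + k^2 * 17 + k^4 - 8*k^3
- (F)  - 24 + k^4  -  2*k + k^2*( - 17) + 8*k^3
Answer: A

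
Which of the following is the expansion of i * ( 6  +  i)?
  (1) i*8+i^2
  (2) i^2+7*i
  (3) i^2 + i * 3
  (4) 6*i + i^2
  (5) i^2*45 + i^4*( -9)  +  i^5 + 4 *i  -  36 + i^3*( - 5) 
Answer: 4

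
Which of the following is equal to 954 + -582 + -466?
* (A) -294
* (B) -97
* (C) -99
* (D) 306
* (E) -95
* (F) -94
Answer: F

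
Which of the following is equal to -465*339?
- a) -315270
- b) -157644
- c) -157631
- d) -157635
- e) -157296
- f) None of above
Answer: d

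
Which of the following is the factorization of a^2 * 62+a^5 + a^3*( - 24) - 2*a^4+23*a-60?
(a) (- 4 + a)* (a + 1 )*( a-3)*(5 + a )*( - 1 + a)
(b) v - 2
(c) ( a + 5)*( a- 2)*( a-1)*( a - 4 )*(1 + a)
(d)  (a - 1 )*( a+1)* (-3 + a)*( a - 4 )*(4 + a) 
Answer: a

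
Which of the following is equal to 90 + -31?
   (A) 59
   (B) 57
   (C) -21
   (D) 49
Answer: A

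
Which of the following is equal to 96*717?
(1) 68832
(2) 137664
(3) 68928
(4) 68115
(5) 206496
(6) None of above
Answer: 1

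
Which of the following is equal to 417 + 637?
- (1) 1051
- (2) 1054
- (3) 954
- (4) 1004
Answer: 2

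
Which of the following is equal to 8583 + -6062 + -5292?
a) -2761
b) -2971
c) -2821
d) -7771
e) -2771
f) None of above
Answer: e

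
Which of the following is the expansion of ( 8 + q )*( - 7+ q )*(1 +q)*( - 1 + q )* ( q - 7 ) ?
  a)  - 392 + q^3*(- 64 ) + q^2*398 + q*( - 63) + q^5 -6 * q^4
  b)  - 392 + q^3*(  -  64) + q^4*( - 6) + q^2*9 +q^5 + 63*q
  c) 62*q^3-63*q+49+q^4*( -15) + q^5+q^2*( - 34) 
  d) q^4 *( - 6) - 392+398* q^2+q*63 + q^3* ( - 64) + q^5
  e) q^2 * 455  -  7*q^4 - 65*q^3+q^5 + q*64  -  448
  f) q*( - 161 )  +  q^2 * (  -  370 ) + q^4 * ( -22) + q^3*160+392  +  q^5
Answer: d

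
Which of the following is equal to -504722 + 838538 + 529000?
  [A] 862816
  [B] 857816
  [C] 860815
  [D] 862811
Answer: A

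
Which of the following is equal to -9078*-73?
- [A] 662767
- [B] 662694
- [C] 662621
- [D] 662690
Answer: B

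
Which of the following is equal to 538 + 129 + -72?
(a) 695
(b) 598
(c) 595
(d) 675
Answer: c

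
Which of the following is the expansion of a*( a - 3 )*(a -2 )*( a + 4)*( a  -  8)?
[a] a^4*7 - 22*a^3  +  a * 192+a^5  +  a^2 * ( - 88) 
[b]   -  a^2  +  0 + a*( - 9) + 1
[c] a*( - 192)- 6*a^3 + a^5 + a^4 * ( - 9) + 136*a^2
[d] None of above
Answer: c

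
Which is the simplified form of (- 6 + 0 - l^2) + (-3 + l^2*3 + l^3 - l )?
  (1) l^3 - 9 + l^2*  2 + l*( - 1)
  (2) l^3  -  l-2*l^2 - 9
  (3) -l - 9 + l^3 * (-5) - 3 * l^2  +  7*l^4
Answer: 1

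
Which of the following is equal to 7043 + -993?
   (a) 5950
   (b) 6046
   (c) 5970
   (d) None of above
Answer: d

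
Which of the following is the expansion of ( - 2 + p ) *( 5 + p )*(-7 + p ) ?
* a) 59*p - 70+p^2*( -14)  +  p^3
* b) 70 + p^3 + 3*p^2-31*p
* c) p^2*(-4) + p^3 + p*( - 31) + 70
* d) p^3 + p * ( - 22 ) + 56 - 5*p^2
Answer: c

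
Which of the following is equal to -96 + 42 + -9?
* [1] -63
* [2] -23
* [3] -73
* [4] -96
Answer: 1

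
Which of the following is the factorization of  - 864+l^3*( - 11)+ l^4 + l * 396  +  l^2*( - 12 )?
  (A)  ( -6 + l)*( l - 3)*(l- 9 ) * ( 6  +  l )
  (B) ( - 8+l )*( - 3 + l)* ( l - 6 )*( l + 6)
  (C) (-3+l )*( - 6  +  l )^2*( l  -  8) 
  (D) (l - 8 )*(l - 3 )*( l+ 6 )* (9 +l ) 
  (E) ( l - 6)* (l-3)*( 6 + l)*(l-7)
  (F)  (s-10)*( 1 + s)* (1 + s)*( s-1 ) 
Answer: B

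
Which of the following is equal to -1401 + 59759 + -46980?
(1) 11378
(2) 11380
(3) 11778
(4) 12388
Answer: 1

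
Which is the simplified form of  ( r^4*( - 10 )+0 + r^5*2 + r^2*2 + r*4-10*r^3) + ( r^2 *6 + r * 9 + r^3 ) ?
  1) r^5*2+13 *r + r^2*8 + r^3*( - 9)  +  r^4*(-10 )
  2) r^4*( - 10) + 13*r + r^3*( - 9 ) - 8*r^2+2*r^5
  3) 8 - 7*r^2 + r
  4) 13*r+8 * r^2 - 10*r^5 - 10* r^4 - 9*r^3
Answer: 1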